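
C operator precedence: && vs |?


'|' is bitwise OR (level 3); '&&' is logical AND (level 2)
Higher level binds tighter
'|' has higher precedence than '&&'


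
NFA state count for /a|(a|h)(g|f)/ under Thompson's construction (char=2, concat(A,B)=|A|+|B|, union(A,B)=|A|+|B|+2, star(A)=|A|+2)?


Syntax tree has 5 char leaf(s), 3 union(s), 0 star(s)
chars contribute 5×2 = 10; each union adds +2; each star adds +2
Total: 10 + 6 + 0 = 16 states


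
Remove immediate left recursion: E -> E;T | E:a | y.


Left-recursive alternatives: E;T, E:a; non-recursive: y
Introduce E': E -> yE', E' -> ;TE' | :aE' | ε


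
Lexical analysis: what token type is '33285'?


Pattern: digits only
Type: INTEGER_LITERAL


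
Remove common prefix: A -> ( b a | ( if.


Common prefix: '('
Factored: A -> ( A', A' -> b a | if


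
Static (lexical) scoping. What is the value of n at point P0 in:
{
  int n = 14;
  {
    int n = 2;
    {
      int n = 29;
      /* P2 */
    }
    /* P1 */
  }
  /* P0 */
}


n declared in the same block as P0
n = 14


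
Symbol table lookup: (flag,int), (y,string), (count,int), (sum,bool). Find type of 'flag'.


Lookup 'flag' → type int


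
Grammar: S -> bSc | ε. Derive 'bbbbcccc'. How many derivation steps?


Derivation: S => bSc => bbScc => bbbSccc => bbbbScccc => bbbbcccc
Steps: 5


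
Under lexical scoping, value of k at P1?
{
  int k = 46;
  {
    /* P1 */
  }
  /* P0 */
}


P1's block does not declare k; resolves to the enclosing declaration at depth 0
k = 46


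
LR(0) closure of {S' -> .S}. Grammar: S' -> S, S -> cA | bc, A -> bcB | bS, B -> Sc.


Start: S' -> .S
For each item with dot before a nonterminal B, add B -> .γ for every B-production
Closure: [S' -> .S, S -> .cA, S -> .bc]


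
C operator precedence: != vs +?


'+' is additive (level 9); '!=' is equality (level 6)
Higher level binds tighter
'+' has higher precedence than '!='


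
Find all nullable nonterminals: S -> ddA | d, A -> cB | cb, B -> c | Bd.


A nonterminal is nullable iff some alternative derives ε (directly, or every symbol in it is nullable)
Nullable: {}


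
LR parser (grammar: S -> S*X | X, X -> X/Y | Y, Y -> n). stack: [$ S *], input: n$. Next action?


no handle ('S*' is not any RHS); shift 'n'
Action: shift


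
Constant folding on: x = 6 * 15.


6 * 15 = 90 at compile time
Optimized: x = 90


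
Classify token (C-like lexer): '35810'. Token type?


Pattern: digits only
Type: INTEGER_LITERAL


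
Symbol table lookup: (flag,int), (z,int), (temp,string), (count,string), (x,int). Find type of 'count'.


Lookup 'count' → type string


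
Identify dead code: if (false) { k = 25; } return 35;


condition is constant false, so the whole block is unreachable
Dead: 'if (false) { k = 25; }'


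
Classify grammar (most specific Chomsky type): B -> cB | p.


Right-linear: every RHS is a terminal or a terminal followed by one nonterminal
Classification: Type 3 (Regular)


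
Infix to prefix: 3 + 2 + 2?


left-to-right (same/higher precedence on left): tree is (+ (+ 3 2) 2)
Prefix: + + 3 2 2


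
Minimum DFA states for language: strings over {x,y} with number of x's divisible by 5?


Track (count of x) mod 5: states 0..4, accept at 0
Minimal DFA: 5 states


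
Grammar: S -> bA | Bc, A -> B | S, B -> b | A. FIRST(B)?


Per alternative of B: FIRST(b) = {b}; FIRST(A) = {b}
FIRST(B) = {b}


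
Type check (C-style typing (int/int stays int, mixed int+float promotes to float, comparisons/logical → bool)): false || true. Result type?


Operand types: bool || bool
Rule: logical operators take bool operands and yield bool
Result type: bool


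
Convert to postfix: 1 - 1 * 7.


* has higher precedence, evaluate 1*7 first
Postfix: 1 1 7 * -


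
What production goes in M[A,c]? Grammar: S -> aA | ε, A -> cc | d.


For [A, c]: 'c' ∈ FIRST(cc)
Entry: A -> cc


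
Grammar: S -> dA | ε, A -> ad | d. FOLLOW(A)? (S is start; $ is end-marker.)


$ ∈ FOLLOW(S). For each A -> αBβ: add FIRST(β)\{ε} to FOLLOW(B); if β nullable, add FOLLOW(A).
FOLLOW(A) = {$}


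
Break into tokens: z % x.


Scan left to right, longest-match per lexeme
Tokens: ID(z), OP(%), ID(x)


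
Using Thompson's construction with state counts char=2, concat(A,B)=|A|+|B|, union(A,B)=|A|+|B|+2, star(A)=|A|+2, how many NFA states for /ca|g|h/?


Syntax tree has 4 char leaf(s), 2 union(s), 0 star(s)
chars contribute 4×2 = 8; each union adds +2; each star adds +2
Total: 8 + 4 + 0 = 12 states


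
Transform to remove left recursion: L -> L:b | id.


Left-recursive alternatives: L:b; non-recursive: id
Introduce L': L -> idL', L' -> :bL' | ε


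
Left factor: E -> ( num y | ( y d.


Common prefix: '('
Factored: E -> ( E', E' -> num y | y d


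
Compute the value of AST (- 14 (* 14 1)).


Evaluate inner: (* 14 1) = 14
Evaluate root: (- 14 14) = 0
Result: 0


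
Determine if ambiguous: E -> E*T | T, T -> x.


precedence layered via separate nonterminal T: deterministic
Unambiguous


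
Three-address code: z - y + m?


Break into single-operator statements:
t1 = z - y
t2 = t1 + m


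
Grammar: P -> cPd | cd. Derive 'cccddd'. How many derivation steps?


Derivation: P => cPd => ccPdd => cccddd
Steps: 3


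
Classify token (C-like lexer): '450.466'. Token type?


Pattern: digits with a decimal point
Type: FLOAT_LITERAL


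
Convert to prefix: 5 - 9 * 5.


'*' binds tighter: tree is (- 5 (* 9 5))
Prefix: - 5 * 9 5


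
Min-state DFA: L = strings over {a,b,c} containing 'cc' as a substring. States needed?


KMP-style automaton: 2 progress states + 1 absorbing accept = 3
Minimal DFA: 3 states


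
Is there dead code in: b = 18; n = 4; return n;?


b is assigned but never read
Dead: 'b = 18'


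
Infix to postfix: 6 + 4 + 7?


Left to right (same or higher precedence on left)
Postfix: 6 4 + 7 +


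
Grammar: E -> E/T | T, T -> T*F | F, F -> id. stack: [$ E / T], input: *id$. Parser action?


'*' can extend T; shift to build T -> T*F
Action: shift


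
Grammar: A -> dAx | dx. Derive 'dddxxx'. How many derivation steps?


Derivation: A => dAx => ddAxx => dddxxx
Steps: 3


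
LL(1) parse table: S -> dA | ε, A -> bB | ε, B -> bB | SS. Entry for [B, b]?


For [B, b]: 'b' ∈ FIRST(bB)
Entry: B -> bB


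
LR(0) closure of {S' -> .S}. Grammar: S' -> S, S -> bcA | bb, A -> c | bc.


Start: S' -> .S
For each item with dot before a nonterminal B, add B -> .γ for every B-production
Closure: [S' -> .S, S -> .bcA, S -> .bb]


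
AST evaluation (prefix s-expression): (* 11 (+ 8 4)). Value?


Evaluate inner: (+ 8 4) = 12
Evaluate root: (* 11 12) = 132
Result: 132


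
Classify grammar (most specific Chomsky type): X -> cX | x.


Right-linear: every RHS is a terminal or a terminal followed by one nonterminal
Classification: Type 3 (Regular)


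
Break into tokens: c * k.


Scan left to right, longest-match per lexeme
Tokens: ID(c), OP(*), ID(k)


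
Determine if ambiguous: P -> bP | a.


right-linear, alternatives start with distinct terminals 'b' vs 'a': unique leftmost derivation
Unambiguous


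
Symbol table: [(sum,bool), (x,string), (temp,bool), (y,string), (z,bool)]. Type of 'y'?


Lookup 'y' → type string


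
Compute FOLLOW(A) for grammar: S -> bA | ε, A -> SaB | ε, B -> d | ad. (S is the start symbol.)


$ ∈ FOLLOW(S). For each A -> αBβ: add FIRST(β)\{ε} to FOLLOW(B); if β nullable, add FOLLOW(A).
FOLLOW(A) = {$, a}


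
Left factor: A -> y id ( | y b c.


Common prefix: 'y'
Factored: A -> y A', A' -> id ( | b c


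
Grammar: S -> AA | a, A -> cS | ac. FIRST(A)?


Per alternative of A: FIRST(cS) = {c}; FIRST(ac) = {a}
FIRST(A) = {a, c}


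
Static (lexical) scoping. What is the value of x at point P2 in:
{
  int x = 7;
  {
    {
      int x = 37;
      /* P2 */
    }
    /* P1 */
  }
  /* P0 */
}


x declared in the same block as P2
x = 37


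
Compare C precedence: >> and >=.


'>>' is shift (level 8); '>=' is relational (level 7)
Higher level binds tighter
'>>' has higher precedence than '>='


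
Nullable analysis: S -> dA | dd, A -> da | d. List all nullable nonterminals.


A nonterminal is nullable iff some alternative derives ε (directly, or every symbol in it is nullable)
Nullable: {}


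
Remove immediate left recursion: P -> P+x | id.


Left-recursive alternatives: P+x; non-recursive: id
Introduce P': P -> idP', P' -> +xP' | ε


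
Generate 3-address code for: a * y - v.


Break into single-operator statements:
t1 = a * y
t2 = t1 - v


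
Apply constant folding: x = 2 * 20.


2 * 20 = 40 at compile time
Optimized: x = 40


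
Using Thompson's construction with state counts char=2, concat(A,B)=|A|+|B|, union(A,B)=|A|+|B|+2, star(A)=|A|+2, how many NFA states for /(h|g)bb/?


Syntax tree has 4 char leaf(s), 1 union(s), 0 star(s)
chars contribute 4×2 = 8; each union adds +2; each star adds +2
Total: 8 + 2 + 0 = 10 states


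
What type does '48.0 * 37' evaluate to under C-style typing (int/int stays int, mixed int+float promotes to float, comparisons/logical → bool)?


Operand types: float * int
Rule: mixed int/float promotes to float; int/int stays int
Result type: float


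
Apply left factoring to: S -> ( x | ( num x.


Common prefix: '('
Factored: S -> ( S', S' -> x | num x


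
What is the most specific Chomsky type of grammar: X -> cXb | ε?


Single nonterminal LHS, but c^n b^n is not regular
Classification: Type 2 (Context-Free)


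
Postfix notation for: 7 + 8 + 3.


Left to right (same or higher precedence on left)
Postfix: 7 8 + 3 +


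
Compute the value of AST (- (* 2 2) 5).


Evaluate inner: (* 2 2) = 4
Evaluate root: (- 4 5) = -1
Result: -1


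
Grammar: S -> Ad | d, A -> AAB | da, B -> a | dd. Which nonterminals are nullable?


A nonterminal is nullable iff some alternative derives ε (directly, or every symbol in it is nullable)
Nullable: {}


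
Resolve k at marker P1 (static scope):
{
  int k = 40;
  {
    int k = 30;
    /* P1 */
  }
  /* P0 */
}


k declared in the same block as P1
k = 30


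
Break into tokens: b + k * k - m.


Scan left to right, longest-match per lexeme
Tokens: ID(b), OP(+), ID(k), OP(*), ID(k), OP(-), ID(m)


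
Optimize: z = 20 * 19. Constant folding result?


20 * 19 = 380 at compile time
Optimized: z = 380


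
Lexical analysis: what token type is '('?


Pattern: delimiter/punctuation
Type: PUNCTUATION


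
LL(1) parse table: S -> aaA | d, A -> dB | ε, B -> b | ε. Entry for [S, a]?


For [S, a]: 'a' ∈ FIRST(aaA)
Entry: S -> aaA


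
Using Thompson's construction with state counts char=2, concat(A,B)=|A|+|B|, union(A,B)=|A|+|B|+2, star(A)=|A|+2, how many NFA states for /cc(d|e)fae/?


Syntax tree has 7 char leaf(s), 1 union(s), 0 star(s)
chars contribute 7×2 = 14; each union adds +2; each star adds +2
Total: 14 + 2 + 0 = 16 states


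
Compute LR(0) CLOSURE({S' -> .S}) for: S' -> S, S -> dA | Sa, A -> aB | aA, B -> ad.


Start: S' -> .S
For each item with dot before a nonterminal B, add B -> .γ for every B-production
Closure: [S' -> .S, S -> .dA, S -> .Sa]


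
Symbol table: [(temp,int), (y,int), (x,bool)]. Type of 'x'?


Lookup 'x' → type bool


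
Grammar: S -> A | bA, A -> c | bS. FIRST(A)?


Per alternative of A: FIRST(c) = {c}; FIRST(bS) = {b}
FIRST(A) = {b, c}


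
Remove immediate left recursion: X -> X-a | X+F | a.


Left-recursive alternatives: X-a, X+F; non-recursive: a
Introduce X': X -> aX', X' -> -aX' | +FX' | ε


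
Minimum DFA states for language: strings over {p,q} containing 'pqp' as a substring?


KMP-style automaton: 3 progress states + 1 absorbing accept = 4
Minimal DFA: 4 states


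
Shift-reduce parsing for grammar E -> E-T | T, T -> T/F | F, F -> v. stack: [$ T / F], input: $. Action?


handle 'T/F' on top
Action: reduce (T -> T/F)


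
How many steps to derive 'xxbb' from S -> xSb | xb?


Derivation: S => xSb => xxbb
Steps: 2


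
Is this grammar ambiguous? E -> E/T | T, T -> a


precedence layered via separate nonterminal T: deterministic
Unambiguous


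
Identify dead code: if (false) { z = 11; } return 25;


condition is constant false, so the whole block is unreachable
Dead: 'if (false) { z = 11; }'


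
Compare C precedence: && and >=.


'>=' is relational (level 7); '&&' is logical AND (level 2)
Higher level binds tighter
'>=' has higher precedence than '&&'


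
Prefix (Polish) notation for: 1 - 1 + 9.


left-to-right (same/higher precedence on left): tree is (+ (- 1 1) 9)
Prefix: + - 1 1 9


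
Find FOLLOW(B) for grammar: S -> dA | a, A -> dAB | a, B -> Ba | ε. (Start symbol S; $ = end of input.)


$ ∈ FOLLOW(S). For each A -> αBβ: add FIRST(β)\{ε} to FOLLOW(B); if β nullable, add FOLLOW(A).
FOLLOW(B) = {$, a}


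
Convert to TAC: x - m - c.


Break into single-operator statements:
t1 = x - m
t2 = t1 - c


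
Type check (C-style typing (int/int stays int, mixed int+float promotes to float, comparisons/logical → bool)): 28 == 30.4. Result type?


Operand types: int == float
Rule: comparison yields bool
Result type: bool


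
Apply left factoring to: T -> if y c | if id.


Common prefix: 'if'
Factored: T -> if T', T' -> y c | id


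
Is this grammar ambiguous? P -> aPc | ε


balanced a^n…c^n: each string has a unique parse
Unambiguous


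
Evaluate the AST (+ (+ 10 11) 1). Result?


Evaluate inner: (+ 10 11) = 21
Evaluate root: (+ 21 1) = 22
Result: 22


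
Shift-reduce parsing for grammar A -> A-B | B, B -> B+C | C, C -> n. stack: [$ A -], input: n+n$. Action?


no handle ('A-' is not any RHS); shift 'n'
Action: shift


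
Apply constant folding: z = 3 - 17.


3 - 17 = -14 at compile time
Optimized: z = -14


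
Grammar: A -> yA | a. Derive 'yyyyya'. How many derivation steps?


Derivation: A => yA => yyA => yyyA => yyyyA => yyyyyA => yyyyya
Steps: 6


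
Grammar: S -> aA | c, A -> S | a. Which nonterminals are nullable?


A nonterminal is nullable iff some alternative derives ε (directly, or every symbol in it is nullable)
Nullable: {}


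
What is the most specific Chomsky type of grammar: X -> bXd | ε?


Single nonterminal LHS, but b^n d^n is not regular
Classification: Type 2 (Context-Free)


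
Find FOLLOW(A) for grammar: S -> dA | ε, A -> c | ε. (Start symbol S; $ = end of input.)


$ ∈ FOLLOW(S). For each A -> αBβ: add FIRST(β)\{ε} to FOLLOW(B); if β nullable, add FOLLOW(A).
FOLLOW(A) = {$}


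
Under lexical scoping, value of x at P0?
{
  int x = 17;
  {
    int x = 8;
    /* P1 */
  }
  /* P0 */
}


x declared in the same block as P0
x = 17


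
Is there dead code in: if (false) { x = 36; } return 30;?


condition is constant false, so the whole block is unreachable
Dead: 'if (false) { x = 36; }'


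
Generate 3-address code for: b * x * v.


Break into single-operator statements:
t1 = b * x
t2 = t1 * v


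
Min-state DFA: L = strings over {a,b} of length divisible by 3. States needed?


Track length mod 3: states 0..2, accept at 0
Minimal DFA: 3 states


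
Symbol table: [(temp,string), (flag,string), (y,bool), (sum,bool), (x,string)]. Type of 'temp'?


Lookup 'temp' → type string


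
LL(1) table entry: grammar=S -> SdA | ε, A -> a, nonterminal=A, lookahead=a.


For [A, a]: 'a' ∈ FIRST(a)
Entry: A -> a


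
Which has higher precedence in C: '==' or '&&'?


'==' is equality (level 6); '&&' is logical AND (level 2)
Higher level binds tighter
'==' has higher precedence than '&&'


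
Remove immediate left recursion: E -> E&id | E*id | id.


Left-recursive alternatives: E&id, E*id; non-recursive: id
Introduce E': E -> idE', E' -> &idE' | *idE' | ε


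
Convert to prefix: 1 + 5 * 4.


'*' binds tighter: tree is (+ 1 (* 5 4))
Prefix: + 1 * 5 4


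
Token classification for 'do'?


Pattern: reserved word
Type: KEYWORD


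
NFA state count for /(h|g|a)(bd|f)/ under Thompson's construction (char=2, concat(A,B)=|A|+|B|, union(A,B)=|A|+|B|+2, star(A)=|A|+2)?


Syntax tree has 6 char leaf(s), 3 union(s), 0 star(s)
chars contribute 6×2 = 12; each union adds +2; each star adds +2
Total: 12 + 6 + 0 = 18 states


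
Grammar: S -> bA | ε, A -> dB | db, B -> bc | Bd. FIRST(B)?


Per alternative of B: FIRST(bc) = {b}; FIRST(Bd) = {b}
FIRST(B) = {b}


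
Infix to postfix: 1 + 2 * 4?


* has higher precedence, evaluate 2*4 first
Postfix: 1 2 4 * +


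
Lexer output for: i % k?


Scan left to right, longest-match per lexeme
Tokens: ID(i), OP(%), ID(k)


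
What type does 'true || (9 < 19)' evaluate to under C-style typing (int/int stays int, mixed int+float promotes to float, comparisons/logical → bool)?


Operand types: bool || bool
Rule: logical operators take bool operands and yield bool
Result type: bool


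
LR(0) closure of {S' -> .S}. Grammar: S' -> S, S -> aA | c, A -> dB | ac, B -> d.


Start: S' -> .S
For each item with dot before a nonterminal B, add B -> .γ for every B-production
Closure: [S' -> .S, S -> .aA, S -> .c]


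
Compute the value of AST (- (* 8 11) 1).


Evaluate inner: (* 8 11) = 88
Evaluate root: (- 88 1) = 87
Result: 87


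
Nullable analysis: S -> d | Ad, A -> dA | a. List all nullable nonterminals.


A nonterminal is nullable iff some alternative derives ε (directly, or every symbol in it is nullable)
Nullable: {}


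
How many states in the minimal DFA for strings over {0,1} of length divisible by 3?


Track length mod 3: states 0..2, accept at 0
Minimal DFA: 3 states


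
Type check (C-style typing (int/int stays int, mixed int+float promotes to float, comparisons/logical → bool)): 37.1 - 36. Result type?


Operand types: float - int
Rule: mixed int/float promotes to float; int/int stays int
Result type: float


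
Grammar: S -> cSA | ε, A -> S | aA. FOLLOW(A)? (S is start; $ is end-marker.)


$ ∈ FOLLOW(S). For each A -> αBβ: add FIRST(β)\{ε} to FOLLOW(B); if β nullable, add FOLLOW(A).
FOLLOW(A) = {$, a, c}


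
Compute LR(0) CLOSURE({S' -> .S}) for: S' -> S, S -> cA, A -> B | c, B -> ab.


Start: S' -> .S
For each item with dot before a nonterminal B, add B -> .γ for every B-production
Closure: [S' -> .S, S -> .cA]


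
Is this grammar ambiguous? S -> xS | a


right-linear, alternatives start with distinct terminals 'x' vs 'a': unique leftmost derivation
Unambiguous


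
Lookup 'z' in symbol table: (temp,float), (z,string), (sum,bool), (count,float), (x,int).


Lookup 'z' → type string


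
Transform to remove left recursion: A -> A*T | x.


Left-recursive alternatives: A*T; non-recursive: x
Introduce A': A -> xA', A' -> *TA' | ε


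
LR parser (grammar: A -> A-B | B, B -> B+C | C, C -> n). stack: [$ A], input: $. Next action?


start symbol A on stack, input exhausted
Action: accept


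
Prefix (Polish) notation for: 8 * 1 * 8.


left-to-right (same/higher precedence on left): tree is (* (* 8 1) 8)
Prefix: * * 8 1 8


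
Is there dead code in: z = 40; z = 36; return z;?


first assignment to z is overwritten before any read
Dead: 'z = 40'


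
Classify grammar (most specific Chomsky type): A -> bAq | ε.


Single nonterminal LHS, but b^n q^n is not regular
Classification: Type 2 (Context-Free)


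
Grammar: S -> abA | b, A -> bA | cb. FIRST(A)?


Per alternative of A: FIRST(bA) = {b}; FIRST(cb) = {c}
FIRST(A) = {b, c}


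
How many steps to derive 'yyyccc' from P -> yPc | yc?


Derivation: P => yPc => yyPcc => yyyccc
Steps: 3


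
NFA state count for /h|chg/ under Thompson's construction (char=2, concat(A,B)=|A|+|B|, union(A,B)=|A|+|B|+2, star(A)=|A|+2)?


Syntax tree has 4 char leaf(s), 1 union(s), 0 star(s)
chars contribute 4×2 = 8; each union adds +2; each star adds +2
Total: 8 + 2 + 0 = 10 states


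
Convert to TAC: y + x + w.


Break into single-operator statements:
t1 = y + x
t2 = t1 + w


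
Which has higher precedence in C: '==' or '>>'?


'>>' is shift (level 8); '==' is equality (level 6)
Higher level binds tighter
'>>' has higher precedence than '=='


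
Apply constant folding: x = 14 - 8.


14 - 8 = 6 at compile time
Optimized: x = 6


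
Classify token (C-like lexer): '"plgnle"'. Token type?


Pattern: double-quoted sequence
Type: STRING_LITERAL


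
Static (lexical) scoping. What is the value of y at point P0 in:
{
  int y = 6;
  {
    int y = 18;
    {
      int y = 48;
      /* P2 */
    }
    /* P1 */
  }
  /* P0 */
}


y declared in the same block as P0
y = 6


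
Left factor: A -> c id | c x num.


Common prefix: 'c'
Factored: A -> c A', A' -> id | x num


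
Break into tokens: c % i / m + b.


Scan left to right, longest-match per lexeme
Tokens: ID(c), OP(%), ID(i), OP(/), ID(m), OP(+), ID(b)


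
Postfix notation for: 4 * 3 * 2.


Left to right (same or higher precedence on left)
Postfix: 4 3 * 2 *


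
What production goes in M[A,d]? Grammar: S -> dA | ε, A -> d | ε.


For [A, d]: 'd' ∈ FIRST(d)
Entry: A -> d


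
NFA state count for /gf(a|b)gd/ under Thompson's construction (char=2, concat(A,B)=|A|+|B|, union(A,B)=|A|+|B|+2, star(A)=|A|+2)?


Syntax tree has 6 char leaf(s), 1 union(s), 0 star(s)
chars contribute 6×2 = 12; each union adds +2; each star adds +2
Total: 12 + 2 + 0 = 14 states


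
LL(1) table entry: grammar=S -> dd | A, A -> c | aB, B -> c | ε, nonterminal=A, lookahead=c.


For [A, c]: 'c' ∈ FIRST(c)
Entry: A -> c


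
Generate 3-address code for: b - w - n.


Break into single-operator statements:
t1 = b - w
t2 = t1 - n


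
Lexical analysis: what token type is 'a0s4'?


Pattern: letter/underscore followed by alphanumerics, not a keyword
Type: IDENTIFIER


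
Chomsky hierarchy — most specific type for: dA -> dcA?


LHS has context (more than one symbol) and |LHS| ≤ |RHS|
Classification: Type 1 (Context-Sensitive)


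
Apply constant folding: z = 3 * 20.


3 * 20 = 60 at compile time
Optimized: z = 60


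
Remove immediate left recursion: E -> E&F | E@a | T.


Left-recursive alternatives: E&F, E@a; non-recursive: T
Introduce E': E -> TE', E' -> &FE' | @aE' | ε


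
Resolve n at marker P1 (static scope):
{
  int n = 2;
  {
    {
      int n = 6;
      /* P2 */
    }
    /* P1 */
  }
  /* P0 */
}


P1's block does not declare n; resolves to the enclosing declaration at depth 0
n = 2


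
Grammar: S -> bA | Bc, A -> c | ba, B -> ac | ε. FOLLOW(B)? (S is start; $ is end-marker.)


$ ∈ FOLLOW(S). For each A -> αBβ: add FIRST(β)\{ε} to FOLLOW(B); if β nullable, add FOLLOW(A).
FOLLOW(B) = {c}


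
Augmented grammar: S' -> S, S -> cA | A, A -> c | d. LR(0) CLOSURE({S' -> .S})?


Start: S' -> .S
For each item with dot before a nonterminal B, add B -> .γ for every B-production
Closure: [S' -> .S, S -> .cA, S -> .A, A -> .c, A -> .d]


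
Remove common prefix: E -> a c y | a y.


Common prefix: 'a'
Factored: E -> a E', E' -> c y | y


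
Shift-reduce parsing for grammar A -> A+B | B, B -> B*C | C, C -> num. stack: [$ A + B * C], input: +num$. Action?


handle 'B*C' on top
Action: reduce (B -> B*C)


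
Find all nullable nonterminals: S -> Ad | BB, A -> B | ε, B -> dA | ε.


A nonterminal is nullable iff some alternative derives ε (directly, or every symbol in it is nullable)
Nullable: {A, B, S}


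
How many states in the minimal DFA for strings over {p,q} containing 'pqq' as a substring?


KMP-style automaton: 3 progress states + 1 absorbing accept = 4
Minimal DFA: 4 states


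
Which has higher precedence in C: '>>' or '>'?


'>>' is shift (level 8); '>' is relational (level 7)
Higher level binds tighter
'>>' has higher precedence than '>'


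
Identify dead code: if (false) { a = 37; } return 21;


condition is constant false, so the whole block is unreachable
Dead: 'if (false) { a = 37; }'


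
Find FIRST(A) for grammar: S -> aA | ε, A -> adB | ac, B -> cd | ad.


Per alternative of A: FIRST(adB) = {a}; FIRST(ac) = {a}
FIRST(A) = {a}


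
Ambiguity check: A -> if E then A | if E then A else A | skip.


dangling else: 'if E then if E then skip else skip' parses two ways
Ambiguous


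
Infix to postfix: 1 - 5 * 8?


* has higher precedence, evaluate 5*8 first
Postfix: 1 5 8 * -


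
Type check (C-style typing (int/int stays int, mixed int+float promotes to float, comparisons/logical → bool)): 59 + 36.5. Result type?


Operand types: int + float
Rule: mixed int/float promotes to float; int/int stays int
Result type: float


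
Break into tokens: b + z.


Scan left to right, longest-match per lexeme
Tokens: ID(b), OP(+), ID(z)


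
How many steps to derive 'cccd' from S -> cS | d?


Derivation: S => cS => ccS => cccS => cccd
Steps: 4


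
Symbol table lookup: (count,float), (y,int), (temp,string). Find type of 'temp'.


Lookup 'temp' → type string


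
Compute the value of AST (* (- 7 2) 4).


Evaluate inner: (- 7 2) = 5
Evaluate root: (* 5 4) = 20
Result: 20


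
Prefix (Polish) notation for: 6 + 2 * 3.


'*' binds tighter: tree is (+ 6 (* 2 3))
Prefix: + 6 * 2 3


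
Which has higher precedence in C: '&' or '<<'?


'<<' is shift (level 8); '&' is bitwise AND (level 5)
Higher level binds tighter
'<<' has higher precedence than '&'


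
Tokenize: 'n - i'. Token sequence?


Scan left to right, longest-match per lexeme
Tokens: ID(n), OP(-), ID(i)


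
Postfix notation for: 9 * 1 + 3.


Left to right (same or higher precedence on left)
Postfix: 9 1 * 3 +


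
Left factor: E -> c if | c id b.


Common prefix: 'c'
Factored: E -> c E', E' -> if | id b


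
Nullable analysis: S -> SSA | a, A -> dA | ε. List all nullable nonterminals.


A nonterminal is nullable iff some alternative derives ε (directly, or every symbol in it is nullable)
Nullable: {A}


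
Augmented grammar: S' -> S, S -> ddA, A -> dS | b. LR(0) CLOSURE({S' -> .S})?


Start: S' -> .S
For each item with dot before a nonterminal B, add B -> .γ for every B-production
Closure: [S' -> .S, S -> .ddA]


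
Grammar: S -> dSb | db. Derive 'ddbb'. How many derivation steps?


Derivation: S => dSb => ddbb
Steps: 2


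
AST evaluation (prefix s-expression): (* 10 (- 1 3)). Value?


Evaluate inner: (- 1 3) = -2
Evaluate root: (* 10 -2) = -20
Result: -20


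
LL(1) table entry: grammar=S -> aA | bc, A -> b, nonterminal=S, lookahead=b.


For [S, b]: 'b' ∈ FIRST(bc)
Entry: S -> bc


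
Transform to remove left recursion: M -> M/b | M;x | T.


Left-recursive alternatives: M/b, M;x; non-recursive: T
Introduce M': M -> TM', M' -> /bM' | ;xM' | ε


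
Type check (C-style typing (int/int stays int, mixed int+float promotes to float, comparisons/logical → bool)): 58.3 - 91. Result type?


Operand types: float - int
Rule: mixed int/float promotes to float; int/int stays int
Result type: float


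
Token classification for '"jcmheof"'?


Pattern: double-quoted sequence
Type: STRING_LITERAL


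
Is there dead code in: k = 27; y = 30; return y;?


k is assigned but never read
Dead: 'k = 27'


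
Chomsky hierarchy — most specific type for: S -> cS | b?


Right-linear: every RHS is a terminal or a terminal followed by one nonterminal
Classification: Type 3 (Regular)


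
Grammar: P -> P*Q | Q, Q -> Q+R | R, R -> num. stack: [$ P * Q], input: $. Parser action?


handle 'P*Q' on top; lookahead ∈ FOLLOW(P) = {*, $}
Action: reduce (P -> P*Q)


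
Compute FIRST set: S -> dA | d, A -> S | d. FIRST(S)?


Per alternative of S: FIRST(dA) = {d}; FIRST(d) = {d}
FIRST(S) = {d}


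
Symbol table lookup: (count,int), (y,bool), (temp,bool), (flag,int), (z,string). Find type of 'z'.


Lookup 'z' → type string


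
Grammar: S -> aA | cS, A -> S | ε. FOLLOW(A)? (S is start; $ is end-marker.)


$ ∈ FOLLOW(S). For each A -> αBβ: add FIRST(β)\{ε} to FOLLOW(B); if β nullable, add FOLLOW(A).
FOLLOW(A) = {$}


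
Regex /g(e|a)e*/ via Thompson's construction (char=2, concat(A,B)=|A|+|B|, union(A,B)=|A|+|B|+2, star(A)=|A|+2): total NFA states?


Syntax tree has 4 char leaf(s), 1 union(s), 1 star(s)
chars contribute 4×2 = 8; each union adds +2; each star adds +2
Total: 8 + 2 + 2 = 12 states


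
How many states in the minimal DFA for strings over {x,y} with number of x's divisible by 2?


Track (count of x) mod 2: states 0..1, accept at 0
Minimal DFA: 2 states


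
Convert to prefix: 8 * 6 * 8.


left-to-right (same/higher precedence on left): tree is (* (* 8 6) 8)
Prefix: * * 8 6 8


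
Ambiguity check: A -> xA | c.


right-linear, alternatives start with distinct terminals 'x' vs 'c': unique leftmost derivation
Unambiguous


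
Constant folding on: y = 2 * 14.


2 * 14 = 28 at compile time
Optimized: y = 28


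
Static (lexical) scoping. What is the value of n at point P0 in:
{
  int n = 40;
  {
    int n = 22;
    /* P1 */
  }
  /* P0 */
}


n declared in the same block as P0
n = 40


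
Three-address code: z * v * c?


Break into single-operator statements:
t1 = z * v
t2 = t1 * c


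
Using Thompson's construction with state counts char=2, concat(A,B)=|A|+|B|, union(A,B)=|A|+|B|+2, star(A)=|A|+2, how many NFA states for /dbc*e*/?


Syntax tree has 4 char leaf(s), 0 union(s), 2 star(s)
chars contribute 4×2 = 8; each union adds +2; each star adds +2
Total: 8 + 0 + 4 = 12 states


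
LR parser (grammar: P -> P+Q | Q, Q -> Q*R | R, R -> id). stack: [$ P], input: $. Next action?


start symbol P on stack, input exhausted
Action: accept


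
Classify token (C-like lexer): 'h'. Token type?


Pattern: letter/underscore followed by alphanumerics, not a keyword
Type: IDENTIFIER


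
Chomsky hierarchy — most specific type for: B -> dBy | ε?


Single nonterminal LHS, but d^n y^n is not regular
Classification: Type 2 (Context-Free)


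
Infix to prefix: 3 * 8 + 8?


left-to-right (same/higher precedence on left): tree is (+ (* 3 8) 8)
Prefix: + * 3 8 8


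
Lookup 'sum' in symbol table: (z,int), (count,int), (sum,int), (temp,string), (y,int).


Lookup 'sum' → type int


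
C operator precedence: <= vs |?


'<=' is relational (level 7); '|' is bitwise OR (level 3)
Higher level binds tighter
'<=' has higher precedence than '|'


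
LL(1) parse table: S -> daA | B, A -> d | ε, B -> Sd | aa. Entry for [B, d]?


For [B, d]: 'd' ∈ FIRST(Sd)
Entry: B -> Sd


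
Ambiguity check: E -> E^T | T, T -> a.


precedence layered via separate nonterminal T: deterministic
Unambiguous


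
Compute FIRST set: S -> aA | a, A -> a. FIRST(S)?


Per alternative of S: FIRST(aA) = {a}; FIRST(a) = {a}
FIRST(S) = {a}


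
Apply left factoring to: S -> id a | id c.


Common prefix: 'id'
Factored: S -> id S', S' -> a | c


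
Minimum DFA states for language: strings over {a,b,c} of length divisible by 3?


Track length mod 3: states 0..2, accept at 0
Minimal DFA: 3 states


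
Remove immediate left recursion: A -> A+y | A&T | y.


Left-recursive alternatives: A+y, A&T; non-recursive: y
Introduce A': A -> yA', A' -> +yA' | &TA' | ε


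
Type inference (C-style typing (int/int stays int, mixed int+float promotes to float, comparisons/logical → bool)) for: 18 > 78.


Operand types: int > int
Rule: comparison yields bool
Result type: bool


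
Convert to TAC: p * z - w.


Break into single-operator statements:
t1 = p * z
t2 = t1 - w


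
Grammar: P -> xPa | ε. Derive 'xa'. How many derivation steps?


Derivation: P => xPa => xa
Steps: 2


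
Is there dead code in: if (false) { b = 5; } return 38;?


condition is constant false, so the whole block is unreachable
Dead: 'if (false) { b = 5; }'


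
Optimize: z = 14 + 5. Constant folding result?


14 + 5 = 19 at compile time
Optimized: z = 19


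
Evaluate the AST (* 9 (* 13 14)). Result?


Evaluate inner: (* 13 14) = 182
Evaluate root: (* 9 182) = 1638
Result: 1638


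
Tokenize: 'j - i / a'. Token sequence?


Scan left to right, longest-match per lexeme
Tokens: ID(j), OP(-), ID(i), OP(/), ID(a)


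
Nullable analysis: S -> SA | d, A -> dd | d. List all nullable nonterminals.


A nonterminal is nullable iff some alternative derives ε (directly, or every symbol in it is nullable)
Nullable: {}


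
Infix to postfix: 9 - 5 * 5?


* has higher precedence, evaluate 5*5 first
Postfix: 9 5 5 * -


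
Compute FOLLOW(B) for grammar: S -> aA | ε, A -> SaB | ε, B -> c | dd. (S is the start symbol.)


$ ∈ FOLLOW(S). For each A -> αBβ: add FIRST(β)\{ε} to FOLLOW(B); if β nullable, add FOLLOW(A).
FOLLOW(B) = {$, a}


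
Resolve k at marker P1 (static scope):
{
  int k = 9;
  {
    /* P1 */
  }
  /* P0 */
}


P1's block does not declare k; resolves to the enclosing declaration at depth 0
k = 9


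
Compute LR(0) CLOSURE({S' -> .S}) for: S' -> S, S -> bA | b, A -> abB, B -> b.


Start: S' -> .S
For each item with dot before a nonterminal B, add B -> .γ for every B-production
Closure: [S' -> .S, S -> .bA, S -> .b]


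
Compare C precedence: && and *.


'*' is multiplicative (level 10); '&&' is logical AND (level 2)
Higher level binds tighter
'*' has higher precedence than '&&'


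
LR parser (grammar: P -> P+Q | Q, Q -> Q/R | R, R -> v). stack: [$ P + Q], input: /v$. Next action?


'/' can extend Q; shift to build Q -> Q/R
Action: shift


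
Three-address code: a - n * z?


Break into single-operator statements:
t1 = n * z
t2 = a - t1


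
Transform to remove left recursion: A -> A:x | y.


Left-recursive alternatives: A:x; non-recursive: y
Introduce A': A -> yA', A' -> :xA' | ε


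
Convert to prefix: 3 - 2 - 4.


left-to-right (same/higher precedence on left): tree is (- (- 3 2) 4)
Prefix: - - 3 2 4


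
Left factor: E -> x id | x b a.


Common prefix: 'x'
Factored: E -> x E', E' -> id | b a


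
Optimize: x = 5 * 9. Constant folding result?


5 * 9 = 45 at compile time
Optimized: x = 45


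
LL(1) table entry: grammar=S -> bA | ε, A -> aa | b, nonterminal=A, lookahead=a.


For [A, a]: 'a' ∈ FIRST(aa)
Entry: A -> aa


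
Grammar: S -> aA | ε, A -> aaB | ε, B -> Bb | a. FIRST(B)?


Per alternative of B: FIRST(Bb) = {a}; FIRST(a) = {a}
FIRST(B) = {a}


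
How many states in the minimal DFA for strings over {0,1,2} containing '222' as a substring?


KMP-style automaton: 3 progress states + 1 absorbing accept = 4
Minimal DFA: 4 states


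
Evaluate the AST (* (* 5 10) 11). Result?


Evaluate inner: (* 5 10) = 50
Evaluate root: (* 50 11) = 550
Result: 550


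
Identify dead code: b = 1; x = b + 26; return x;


b is read by x's definition; x is returned
No dead code


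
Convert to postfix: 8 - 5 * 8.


* has higher precedence, evaluate 5*8 first
Postfix: 8 5 8 * -


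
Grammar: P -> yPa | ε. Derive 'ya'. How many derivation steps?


Derivation: P => yPa => ya
Steps: 2


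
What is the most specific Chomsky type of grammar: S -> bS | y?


Right-linear: every RHS is a terminal or a terminal followed by one nonterminal
Classification: Type 3 (Regular)


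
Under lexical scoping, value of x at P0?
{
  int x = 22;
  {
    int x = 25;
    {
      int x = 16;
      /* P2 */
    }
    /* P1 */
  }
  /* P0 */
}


x declared in the same block as P0
x = 22


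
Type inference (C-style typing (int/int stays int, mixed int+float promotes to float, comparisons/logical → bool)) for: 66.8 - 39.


Operand types: float - int
Rule: mixed int/float promotes to float; int/int stays int
Result type: float


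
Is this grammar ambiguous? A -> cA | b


right-linear, alternatives start with distinct terminals 'c' vs 'b': unique leftmost derivation
Unambiguous


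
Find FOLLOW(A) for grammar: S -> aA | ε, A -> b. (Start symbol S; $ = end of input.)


$ ∈ FOLLOW(S). For each A -> αBβ: add FIRST(β)\{ε} to FOLLOW(B); if β nullable, add FOLLOW(A).
FOLLOW(A) = {$}


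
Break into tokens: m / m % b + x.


Scan left to right, longest-match per lexeme
Tokens: ID(m), OP(/), ID(m), OP(%), ID(b), OP(+), ID(x)


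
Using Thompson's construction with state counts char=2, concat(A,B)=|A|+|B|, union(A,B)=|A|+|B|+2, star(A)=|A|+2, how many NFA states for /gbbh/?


Syntax tree has 4 char leaf(s), 0 union(s), 0 star(s)
chars contribute 4×2 = 8; each union adds +2; each star adds +2
Total: 8 + 0 + 0 = 8 states


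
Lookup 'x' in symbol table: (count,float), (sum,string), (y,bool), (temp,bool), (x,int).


Lookup 'x' → type int


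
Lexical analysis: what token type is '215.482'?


Pattern: digits with a decimal point
Type: FLOAT_LITERAL


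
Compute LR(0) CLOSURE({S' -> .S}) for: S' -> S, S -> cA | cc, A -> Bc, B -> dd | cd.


Start: S' -> .S
For each item with dot before a nonterminal B, add B -> .γ for every B-production
Closure: [S' -> .S, S -> .cA, S -> .cc]


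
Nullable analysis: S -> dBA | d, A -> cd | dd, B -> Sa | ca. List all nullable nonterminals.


A nonterminal is nullable iff some alternative derives ε (directly, or every symbol in it is nullable)
Nullable: {}


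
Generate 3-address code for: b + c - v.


Break into single-operator statements:
t1 = b + c
t2 = t1 - v


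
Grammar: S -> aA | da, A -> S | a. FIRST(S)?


Per alternative of S: FIRST(aA) = {a}; FIRST(da) = {d}
FIRST(S) = {a, d}


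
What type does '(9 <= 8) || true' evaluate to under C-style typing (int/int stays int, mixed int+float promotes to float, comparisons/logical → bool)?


Operand types: bool || bool
Rule: logical operators take bool operands and yield bool
Result type: bool


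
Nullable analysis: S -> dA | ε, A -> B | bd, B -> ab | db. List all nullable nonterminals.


A nonterminal is nullable iff some alternative derives ε (directly, or every symbol in it is nullable)
Nullable: {S}


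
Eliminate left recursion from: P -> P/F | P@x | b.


Left-recursive alternatives: P/F, P@x; non-recursive: b
Introduce P': P -> bP', P' -> /FP' | @xP' | ε


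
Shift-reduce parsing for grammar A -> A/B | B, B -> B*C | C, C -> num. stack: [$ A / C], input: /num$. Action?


'C' (not preceded by B*) is the handle for B -> C
Action: reduce (B -> C)


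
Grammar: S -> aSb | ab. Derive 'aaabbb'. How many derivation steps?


Derivation: S => aSb => aaSbb => aaabbb
Steps: 3


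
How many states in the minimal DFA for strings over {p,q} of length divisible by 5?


Track length mod 5: states 0..4, accept at 0
Minimal DFA: 5 states


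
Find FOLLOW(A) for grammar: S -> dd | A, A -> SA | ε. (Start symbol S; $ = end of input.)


$ ∈ FOLLOW(S). For each A -> αBβ: add FIRST(β)\{ε} to FOLLOW(B); if β nullable, add FOLLOW(A).
FOLLOW(A) = {$, d}


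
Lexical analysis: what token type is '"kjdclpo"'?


Pattern: double-quoted sequence
Type: STRING_LITERAL


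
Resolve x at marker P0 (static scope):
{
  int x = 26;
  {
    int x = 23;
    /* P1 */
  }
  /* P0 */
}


x declared in the same block as P0
x = 26


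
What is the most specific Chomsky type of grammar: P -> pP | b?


Right-linear: every RHS is a terminal or a terminal followed by one nonterminal
Classification: Type 3 (Regular)
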